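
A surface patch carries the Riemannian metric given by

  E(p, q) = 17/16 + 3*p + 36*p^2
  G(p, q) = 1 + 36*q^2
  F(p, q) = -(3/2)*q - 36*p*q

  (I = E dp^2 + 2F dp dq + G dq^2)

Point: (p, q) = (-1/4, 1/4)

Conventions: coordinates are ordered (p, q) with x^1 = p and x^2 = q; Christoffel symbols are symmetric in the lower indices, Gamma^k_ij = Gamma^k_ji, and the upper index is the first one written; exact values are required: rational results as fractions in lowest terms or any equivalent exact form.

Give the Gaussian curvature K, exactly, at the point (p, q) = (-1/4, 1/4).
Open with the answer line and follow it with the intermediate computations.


Answer: K = -9216/5929

E = 41/16, F = 15/8, G = 13/4, EG - F^2 = 77/16 at the point
E_p = -15, E_q = 0, F_p = -9, F_q = 15/2, G_p = 0, G_q = 18
E_qq = 0, F_pq = -36, G_pp = 0
Apply the Brioschi formula K = (det M1 - det M2)/(EG - F^2)^2 over the derivative matrices of E, F, G.
M1 = [[-E_qq/2 + F_pq - G_pp/2, E_p/2, F_p - E_q/2], [F_q - G_p/2, E, F], [G_q/2, F, G]] = [[-36, -15/2, -9], [15/2, 41/16, 15/8], [9, 15/8, 13/4]]; det M1 = -36
M2 = [[0, E_q/2, G_p/2], [E_q/2, E, F], [G_p/2, F, G]] = [[0, 0, 0], [0, 41/16, 15/8], [0, 15/8, 13/4]]; det M2 = 0
det M1 - det M2 = -36; K = -36 / (77/16)^2 = -9216/5929


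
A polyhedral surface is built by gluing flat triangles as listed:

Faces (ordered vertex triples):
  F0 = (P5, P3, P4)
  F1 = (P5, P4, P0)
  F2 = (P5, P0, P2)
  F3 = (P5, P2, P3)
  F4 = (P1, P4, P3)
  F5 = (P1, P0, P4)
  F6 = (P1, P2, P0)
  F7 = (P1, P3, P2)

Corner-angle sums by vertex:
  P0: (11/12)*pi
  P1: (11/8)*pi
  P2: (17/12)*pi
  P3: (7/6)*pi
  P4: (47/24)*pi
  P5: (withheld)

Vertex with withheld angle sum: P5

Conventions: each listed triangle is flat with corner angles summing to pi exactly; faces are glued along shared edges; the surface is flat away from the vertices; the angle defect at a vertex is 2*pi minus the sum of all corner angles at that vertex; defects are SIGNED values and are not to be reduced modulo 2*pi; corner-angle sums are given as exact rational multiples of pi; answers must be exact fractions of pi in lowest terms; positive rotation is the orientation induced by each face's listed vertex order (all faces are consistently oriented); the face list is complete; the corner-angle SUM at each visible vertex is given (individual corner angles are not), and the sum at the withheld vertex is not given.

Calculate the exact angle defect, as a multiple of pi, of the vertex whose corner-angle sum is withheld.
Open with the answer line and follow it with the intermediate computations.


Answer: defect(P5) = (5/6)*pi

V = 6, E = 12, F = 8; chi = V - E + F = 2
Gauss-Bonnet: total defect = 2*pi*chi = 4*pi; visible defects sum to (19/6)*pi


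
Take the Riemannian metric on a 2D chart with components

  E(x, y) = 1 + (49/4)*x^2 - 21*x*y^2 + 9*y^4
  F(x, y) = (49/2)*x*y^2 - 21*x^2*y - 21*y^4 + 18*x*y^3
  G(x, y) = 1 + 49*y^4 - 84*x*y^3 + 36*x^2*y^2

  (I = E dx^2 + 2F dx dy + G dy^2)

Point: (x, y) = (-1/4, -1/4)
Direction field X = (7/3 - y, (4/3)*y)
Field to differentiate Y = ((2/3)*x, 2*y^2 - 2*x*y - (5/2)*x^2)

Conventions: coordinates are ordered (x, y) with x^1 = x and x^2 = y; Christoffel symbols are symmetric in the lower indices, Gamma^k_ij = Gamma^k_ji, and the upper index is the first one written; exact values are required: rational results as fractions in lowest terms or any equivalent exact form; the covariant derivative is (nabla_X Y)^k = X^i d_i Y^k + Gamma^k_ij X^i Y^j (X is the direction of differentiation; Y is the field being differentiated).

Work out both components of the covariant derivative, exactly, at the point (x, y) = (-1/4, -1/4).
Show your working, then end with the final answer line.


E = 545/256, F = -17/256, G = 257/256 at the point
E_x = -119/16, E_y = -51/16, F_x = -11/8, F_y = 71/32, G_x = 3/16, G_y = -1/4
EG - F^2 = 273/128;  g^inv = (128/273) * [[257/256, 17/256], [17/256, 545/256]]
first-kind symbols [ij,l] = (1/2)(d_i g_jl + d_j g_il - d_l g_ij): [xx,x] = E_x/2 = -119/32, [xx,y] = F_x - E_y/2 = 7/32, [xy,x] = E_y/2 = -51/32, [xy,y] = G_x/2 = 3/32, [yy,x] = F_y - G_x/2 = 17/8, [yy,y] = G_y/2 = -1/8
Gamma^x_ij = (G*[ij,x] - F*[ij,y])/(EG - F^2), Gamma^y_ij = (E*[ij,y] - F*[ij,x])/(EG - F^2)
Gamma_xxx = -68/39, Gamma_xxy = -68/91, Gamma_xyy = 272/273, Gamma_yxx = 4/39, Gamma_yxy = 4/91, Gamma_yyy = -16/273
X = (31/12, -1/3), Y = (-1/6, -5/32) at the point

Answer: (nabla_X Y)^x = 218963/78624, (nabla_X Y)^y = 363635/78624


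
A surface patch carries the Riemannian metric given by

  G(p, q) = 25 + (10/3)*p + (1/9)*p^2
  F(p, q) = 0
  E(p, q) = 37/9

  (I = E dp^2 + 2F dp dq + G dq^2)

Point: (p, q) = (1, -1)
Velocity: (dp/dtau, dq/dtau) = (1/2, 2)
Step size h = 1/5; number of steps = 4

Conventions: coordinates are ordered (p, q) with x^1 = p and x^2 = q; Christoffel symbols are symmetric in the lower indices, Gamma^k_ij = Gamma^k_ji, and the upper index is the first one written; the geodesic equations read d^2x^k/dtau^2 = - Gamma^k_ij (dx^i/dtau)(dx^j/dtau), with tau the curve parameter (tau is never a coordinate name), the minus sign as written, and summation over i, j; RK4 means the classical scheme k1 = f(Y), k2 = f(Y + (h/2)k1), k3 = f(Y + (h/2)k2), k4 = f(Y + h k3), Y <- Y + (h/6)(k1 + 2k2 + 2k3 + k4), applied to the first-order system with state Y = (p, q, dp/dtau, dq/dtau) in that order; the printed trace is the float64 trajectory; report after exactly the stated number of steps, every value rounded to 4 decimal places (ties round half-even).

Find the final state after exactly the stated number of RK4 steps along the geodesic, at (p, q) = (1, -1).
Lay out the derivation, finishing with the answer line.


f(Y) = (dp/dtau, dq/dtau, -Gamma^p_ij Y'^i Y'^j, -Gamma^q_ij Y'^i Y'^j) with the Gammas evaluated at the stage position; h = 0.200000; intermediate values shown to 6 dp
step 0: p = 1.0000, q = -1.0000, dp/dtau = 0.5000, dq/dtau = 2.0000
step 1:
  k1: at (p, q) = (1.000000, -1.000000), (dp/dtau, dq/dtau) = (0.500000, 2.000000); Gamma_ppp = 0.000000, Gamma_ppq = 0.000000, Gamma_pqq = -0.432432, Gamma_qpp = 0.000000, Gamma_qpq = 0.062500, Gamma_qqq = 0.000000; k1 = (0.500000, 2.000000, 1.729730, -0.125000)
  k2: at (p, q) = (1.050000, -0.800000), (dp/dtau, dq/dtau) = (0.672973, 1.987500); Gamma_ppp = 0.000000, Gamma_ppq = 0.000000, Gamma_pqq = -0.433784, Gamma_qpp = 0.000000, Gamma_qpq = 0.062305, Gamma_qqq = 0.000000; k2 = (0.672973, 1.987500, 1.713514, -0.166671)
  k3: at (p, q) = (1.067297, -0.801250), (dp/dtau, dq/dtau) = (0.671351, 1.983333); Gamma_ppp = 0.000000, Gamma_ppq = 0.000000, Gamma_pqq = -0.434251, Gamma_qpp = 0.000000, Gamma_qpq = 0.062238, Gamma_qqq = 0.000000; k3 = (0.671351, 1.983333, 1.708175, -0.165742)
  k4: at (p, q) = (1.134270, -0.603333), (dp/dtau, dq/dtau) = (0.841635, 1.966852); Gamma_ppp = 0.000000, Gamma_ppq = 0.000000, Gamma_pqq = -0.436061, Gamma_qpp = 0.000000, Gamma_qpq = 0.061980, Gamma_qqq = 0.000000; k4 = (0.841635, 1.966852, 1.686906, -0.205199)
  Y <- Y + (h/6)(k1 + 2k2 + 2k3 + k4): p = 1.1343, q = -0.6030, dp/dtau = 0.8420, dq/dtau = 1.9668
step 2:
  k1: at (p, q) = (1.134343, -0.603049), (dp/dtau, dq/dtau) = (0.842000, 1.966832); Gamma_ppp = 0.000000, Gamma_ppq = 0.000000, Gamma_pqq = -0.436063, Gamma_qpp = 0.000000, Gamma_qpq = 0.061980, Gamma_qqq = 0.000000; k1 = (0.842000, 1.966832, 1.686880, -0.205286)
  k2: at (p, q) = (1.218543, -0.406366), (dp/dtau, dq/dtau) = (1.010688, 1.946304); Gamma_ppp = 0.000000, Gamma_ppq = 0.000000, Gamma_pqq = -0.438339, Gamma_qpp = 0.000000, Gamma_qpq = 0.061658, Gamma_qqq = 0.000000; k2 = (1.010688, 1.946304, 1.660472, -0.242575)
  k3: at (p, q) = (1.235412, -0.408419), (dp/dtau, dq/dtau) = (1.008048, 1.942575); Gamma_ppp = 0.000000, Gamma_ppq = 0.000000, Gamma_pqq = -0.438795, Gamma_qpp = 0.000000, Gamma_qpq = 0.061594, Gamma_qqq = 0.000000; k3 = (1.008048, 1.942575, 1.655835, -0.241227)
  k4: at (p, q) = (1.335952, -0.214534), (dp/dtau, dq/dtau) = (1.173168, 1.918587); Gamma_ppp = 0.000000, Gamma_ppq = 0.000000, Gamma_pqq = -0.441512, Gamma_qpp = 0.000000, Gamma_qpq = 0.061215, Gamma_qqq = 0.000000; k4 = (1.173168, 1.918587, 1.625196, -0.275567)
  Y <- Y + (h/6)(k1 + 2k2 + 2k3 + k4): p = 1.3361, q = -0.2143, dp/dtau = 1.1735, dq/dtau = 1.9186
step 3:
  k1: at (p, q) = (1.336097, -0.214277), (dp/dtau, dq/dtau) = (1.173490, 1.918551); Gamma_ppp = 0.000000, Gamma_ppq = 0.000000, Gamma_pqq = -0.441516, Gamma_qpp = 0.000000, Gamma_qpq = 0.061214, Gamma_qqq = 0.000000; k1 = (1.173490, 1.918551, 1.625149, -0.275635)
  k2: at (p, q) = (1.453446, -0.022422), (dp/dtau, dq/dtau) = (1.336005, 1.890987); Gamma_ppp = 0.000000, Gamma_ppq = 0.000000, Gamma_pqq = -0.444688, Gamma_qpp = 0.000000, Gamma_qpq = 0.060778, Gamma_qqq = 0.000000; k2 = (1.336005, 1.890987, 1.590129, -0.307093)
  k3: at (p, q) = (1.469698, -0.025178), (dp/dtau, dq/dtau) = (1.332503, 1.887841); Gamma_ppp = 0.000000, Gamma_ppq = 0.000000, Gamma_pqq = -0.445127, Gamma_qpp = 0.000000, Gamma_qpq = 0.060718, Gamma_qqq = 0.000000; k3 = (1.332503, 1.887841, 1.586408, -0.305477)
  k4: at (p, q) = (1.602598, 0.163291), (dp/dtau, dq/dtau) = (1.490772, 1.857455); Gamma_ppp = 0.000000, Gamma_ppq = 0.000000, Gamma_pqq = -0.448719, Gamma_qpp = 0.000000, Gamma_qpq = 0.060232, Gamma_qqq = 0.000000; k4 = (1.490772, 1.857455, 1.548143, -0.333567)
  Y <- Y + (h/6)(k1 + 2k2 + 2k3 + k4): p = 1.6028, q = 0.1635, dp/dtau = 1.4910, dq/dtau = 1.8574
step 4:
  k1: at (p, q) = (1.602807, 0.163512), (dp/dtau, dq/dtau) = (1.491036, 1.857406); Gamma_ppp = 0.000000, Gamma_ppq = 0.000000, Gamma_pqq = -0.448725, Gamma_qpp = 0.000000, Gamma_qpq = 0.060231, Gamma_qqq = 0.000000; k1 = (1.491036, 1.857406, 1.548080, -0.333613)
  k2: at (p, q) = (1.751910, 0.349253), (dp/dtau, dq/dtau) = (1.645844, 1.824045); Gamma_ppp = 0.000000, Gamma_ppq = 0.000000, Gamma_pqq = -0.452754, Gamma_qpp = 0.000000, Gamma_qpq = 0.059695, Gamma_qqq = 0.000000; k2 = (1.645844, 1.824045, 1.506376, -0.358418)
  k3: at (p, q) = (1.767391, 0.345916), (dp/dtau, dq/dtau) = (1.641673, 1.821564); Gamma_ppp = 0.000000, Gamma_ppq = 0.000000, Gamma_pqq = -0.453173, Gamma_qpp = 0.000000, Gamma_qpq = 0.059640, Gamma_qqq = 0.000000; k3 = (1.641673, 1.821564, 1.503671, -0.356694)
  k4: at (p, q) = (1.931141, 0.527825), (dp/dtau, dq/dtau) = (1.791770, 1.786067); Gamma_ppp = 0.000000, Gamma_ppq = 0.000000, Gamma_pqq = -0.457598, Gamma_qpp = 0.000000, Gamma_qpq = 0.059063, Gamma_qqq = 0.000000; k4 = (1.791770, 1.786067, 1.459755, -0.378028)
  Y <- Y + (h/6)(k1 + 2k2 + 2k3 + k4): p = 1.9314, q = 0.5280, dp/dtau = 1.7920, dq/dtau = 1.7860

Answer: p = 1.9314, q = 0.5280, dp/dtau = 1.7920, dq/dtau = 1.7860


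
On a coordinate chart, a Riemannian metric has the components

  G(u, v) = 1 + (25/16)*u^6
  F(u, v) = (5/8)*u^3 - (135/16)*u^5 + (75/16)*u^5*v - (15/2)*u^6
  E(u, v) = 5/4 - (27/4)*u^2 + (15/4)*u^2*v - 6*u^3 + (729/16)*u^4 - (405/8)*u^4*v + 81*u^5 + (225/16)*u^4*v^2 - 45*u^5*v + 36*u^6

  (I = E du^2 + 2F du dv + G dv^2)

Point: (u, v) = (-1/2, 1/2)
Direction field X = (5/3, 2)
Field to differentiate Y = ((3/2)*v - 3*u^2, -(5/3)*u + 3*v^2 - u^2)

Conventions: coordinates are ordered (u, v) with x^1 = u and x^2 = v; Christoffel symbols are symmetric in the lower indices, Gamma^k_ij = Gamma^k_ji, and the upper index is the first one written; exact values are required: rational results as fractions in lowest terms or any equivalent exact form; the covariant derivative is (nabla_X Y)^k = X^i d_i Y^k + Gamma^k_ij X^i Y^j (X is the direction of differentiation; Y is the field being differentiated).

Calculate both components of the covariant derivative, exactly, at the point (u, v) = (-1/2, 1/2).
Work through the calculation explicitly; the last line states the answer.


E = 1025/1024, F = -5/1024, G = 1049/1024 at the point
E_u = 3/128, E_v = 15/256, F_u = -15/512, F_v = -75/512, G_u = -75/256, G_v = 0
EG - F^2 = 525/512;  g^inv = (512/525) * [[1049/1024, 5/1024], [5/1024, 1025/1024]]
first-kind symbols [ij,l] = (1/2)(d_i g_jl + d_j g_il - d_l g_ij): [uu,u] = E_u/2 = 3/256, [uu,v] = F_u - E_v/2 = -15/256, [uv,u] = E_v/2 = 15/512, [uv,v] = G_u/2 = -75/512, [vv,u] = F_v - G_u/2 = 0, [vv,v] = G_v/2 = 0
Gamma^u_ij = (G*[ij,u] - F*[ij,v])/(EG - F^2), Gamma^v_ij = (E*[ij,v] - F*[ij,u])/(EG - F^2)
Gamma_uuu = 2/175, Gamma_uuv = 1/35, Gamma_uvv = 0, Gamma_vuu = -2/35, Gamma_vuv = -1/7, Gamma_vvv = 0
X = (5/3, 2), Y = (0, 4/3) at the point

Answer: (nabla_X Y)^u = 508/63, (nabla_X Y)^v = 32/7


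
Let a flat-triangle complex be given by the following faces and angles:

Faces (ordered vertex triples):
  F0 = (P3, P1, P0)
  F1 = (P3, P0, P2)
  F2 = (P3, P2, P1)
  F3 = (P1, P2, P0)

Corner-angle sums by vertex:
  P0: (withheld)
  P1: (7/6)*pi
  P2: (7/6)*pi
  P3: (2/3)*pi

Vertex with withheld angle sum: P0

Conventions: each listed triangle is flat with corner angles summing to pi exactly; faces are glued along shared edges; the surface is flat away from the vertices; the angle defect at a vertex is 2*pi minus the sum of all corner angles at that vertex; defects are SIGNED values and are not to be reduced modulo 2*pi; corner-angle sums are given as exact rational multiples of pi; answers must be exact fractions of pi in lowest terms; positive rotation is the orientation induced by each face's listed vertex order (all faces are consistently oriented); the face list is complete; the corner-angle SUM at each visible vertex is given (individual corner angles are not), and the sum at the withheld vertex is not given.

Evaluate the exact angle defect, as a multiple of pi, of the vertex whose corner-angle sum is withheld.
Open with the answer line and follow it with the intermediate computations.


Answer: defect(P0) = pi

V = 4, E = 6, F = 4; chi = V - E + F = 2
Gauss-Bonnet: total defect = 2*pi*chi = 4*pi; visible defects sum to 3*pi


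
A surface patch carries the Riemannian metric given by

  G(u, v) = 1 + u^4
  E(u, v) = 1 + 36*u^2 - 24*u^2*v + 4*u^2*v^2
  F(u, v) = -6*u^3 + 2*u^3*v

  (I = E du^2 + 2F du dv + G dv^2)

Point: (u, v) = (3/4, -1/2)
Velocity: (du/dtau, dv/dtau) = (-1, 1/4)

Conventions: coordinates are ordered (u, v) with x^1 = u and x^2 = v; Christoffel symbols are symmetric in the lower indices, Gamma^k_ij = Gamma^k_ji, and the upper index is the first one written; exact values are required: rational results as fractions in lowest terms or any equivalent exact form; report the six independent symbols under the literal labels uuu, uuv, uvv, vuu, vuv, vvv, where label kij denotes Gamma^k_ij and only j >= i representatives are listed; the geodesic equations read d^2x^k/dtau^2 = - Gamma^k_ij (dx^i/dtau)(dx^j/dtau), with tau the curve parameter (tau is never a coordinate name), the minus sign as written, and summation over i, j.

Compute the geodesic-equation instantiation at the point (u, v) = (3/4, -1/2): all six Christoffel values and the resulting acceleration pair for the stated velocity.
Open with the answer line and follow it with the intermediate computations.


Answer: Gamma_uuu = 9408/7393, Gamma_uuv = -2016/7393, Gamma_uvv = 0, Gamma_vuu = -1008/7393, Gamma_vuv = 216/7393, Gamma_vvv = 0; accelerations (d^2u/dtau^2, d^2v/dtau^2) = (-10416/7393, 1116/7393)

E = 457/16, F = -189/64, G = 337/256 at the point
E_u = 147/2, E_v = -63/4, F_u = -189/16, F_v = 27/32, G_u = 27/16, G_v = 0
EG - F^2 = 7393/256;  g^inv = (256/7393) * [[337/256, 189/64], [189/64, 457/16]]
first-kind symbols [ij,l] = (1/2)(d_i g_jl + d_j g_il - d_l g_ij): [uu,u] = E_u/2 = 147/4, [uu,v] = F_u - E_v/2 = -63/16, [uv,u] = E_v/2 = -63/8, [uv,v] = G_u/2 = 27/32, [vv,u] = F_v - G_u/2 = 0, [vv,v] = G_v/2 = 0
Gamma^u_ij = (G*[ij,u] - F*[ij,v])/(EG - F^2), Gamma^v_ij = (E*[ij,v] - F*[ij,u])/(EG - F^2)
Gamma_uuu = 9408/7393, Gamma_uuv = -2016/7393, Gamma_uvv = 0, Gamma_vuu = -1008/7393, Gamma_vuv = 216/7393, Gamma_vvv = 0
d^2u/dtau^2 = -(Gamma_uuu*(-1)^2 + 2*Gamma_uuv*(-1)*(1/4) + Gamma_uvv*(1/4)^2) = -10416/7393
d^2v/dtau^2 = -(Gamma_vuu*(-1)^2 + 2*Gamma_vuv*(-1)*(1/4) + Gamma_vvv*(1/4)^2) = 1116/7393


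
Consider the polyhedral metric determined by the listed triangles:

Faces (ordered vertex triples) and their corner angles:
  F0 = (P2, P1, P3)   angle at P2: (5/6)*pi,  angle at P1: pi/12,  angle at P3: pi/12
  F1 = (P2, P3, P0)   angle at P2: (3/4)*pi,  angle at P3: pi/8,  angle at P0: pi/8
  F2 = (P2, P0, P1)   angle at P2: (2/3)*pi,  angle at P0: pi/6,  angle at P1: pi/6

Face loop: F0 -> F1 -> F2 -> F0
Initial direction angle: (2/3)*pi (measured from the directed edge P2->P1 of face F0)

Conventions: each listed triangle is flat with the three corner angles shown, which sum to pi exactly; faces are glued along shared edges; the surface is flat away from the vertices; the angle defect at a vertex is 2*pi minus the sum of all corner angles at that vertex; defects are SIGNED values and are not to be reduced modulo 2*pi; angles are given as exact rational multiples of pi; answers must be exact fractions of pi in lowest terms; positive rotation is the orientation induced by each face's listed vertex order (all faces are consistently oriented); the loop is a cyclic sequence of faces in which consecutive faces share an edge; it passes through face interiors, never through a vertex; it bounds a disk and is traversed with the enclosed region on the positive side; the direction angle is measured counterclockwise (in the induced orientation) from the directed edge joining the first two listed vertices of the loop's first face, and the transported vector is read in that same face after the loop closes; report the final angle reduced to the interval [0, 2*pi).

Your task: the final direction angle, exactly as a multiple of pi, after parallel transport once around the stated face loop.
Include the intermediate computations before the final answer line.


enclosed vertex P2: corner angles sum to (9/4)*pi, defect = 2*pi - (9/4)*pi = -pi/4
transport around the loop rotates by the sum of enclosed defects; add to the initial angle mod 2*pi
final angle = (2/3)*pi - pi/4 = (5/12)*pi (mod 2*pi)

Answer: final direction angle = (5/12)*pi


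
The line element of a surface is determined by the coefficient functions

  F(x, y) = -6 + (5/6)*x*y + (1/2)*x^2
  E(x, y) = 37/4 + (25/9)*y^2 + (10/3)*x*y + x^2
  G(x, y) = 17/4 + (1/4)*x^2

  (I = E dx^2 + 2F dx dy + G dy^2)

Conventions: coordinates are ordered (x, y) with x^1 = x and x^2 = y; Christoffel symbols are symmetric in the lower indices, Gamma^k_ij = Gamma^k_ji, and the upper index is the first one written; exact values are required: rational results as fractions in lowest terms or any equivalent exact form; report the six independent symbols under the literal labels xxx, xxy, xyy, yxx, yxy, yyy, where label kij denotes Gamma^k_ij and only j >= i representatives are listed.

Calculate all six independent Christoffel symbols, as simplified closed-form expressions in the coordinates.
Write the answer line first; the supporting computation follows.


Answer: Gamma_xxx = (252*x^3 + 840*x^2*y + 700*x*y^2 + 108*x - 1980*y)/(5427*x^2 + 10440*x*y + 5100*y^2 + 1431), Gamma_xxy = (42*x^3 + 70*x^2*y + 1236*x + 1700*y)/(1809*x^2 + 3480*x*y + 1700*y^2 + 477), Gamma_xyy = (21*x^3 + 357*x)/(1809*x^2 + 3480*x*y + 1700*y^2 + 477), Gamma_yxx = (-1512*x^3 - 7560*x^2*y - 12600*x*y^2 - 216*x - 7000*y^3 - 10350*y)/(16281*x^2 + 31320*x*y + 15300*y^2 + 4293), Gamma_yxy = (-252*x^3 - 840*x^2*y - 700*x*y^2 + 5319*x + 7200*y)/(5427*x^2 + 10440*x*y + 5100*y^2 + 1431), Gamma_yyy = (-42*x^3 - 70*x^2*y + 504*x)/(1809*x^2 + 3480*x*y + 1700*y^2 + 477)

E = 37/4 + (25/9)*y^2 + (10/3)*x*y + x^2; F = -6 + (5/6)*x*y + (1/2)*x^2; G = 17/4 + (1/4)*x^2
Gamma^k_ij = (1/2) g^{kl} (d_i g_jl + d_j g_il - d_l g_ij), with g^inv = (1/(EG-F^2)) [[G, -F], [-F, E]]
first partials: E_x = (10/3)*y + 2*x, E_y = (50/9)*y + (10/3)*x, F_x = (5/6)*y + x, F_y = (5/6)*x, G_x = (1/2)*x, G_y = 0
D = EG - F^2 = 53/16 + (425/36)*y^2 + (145/6)*x*y + (201/16)*x^2
expanded: Gamma^x_xx = (G E_x - 2F F_x + F E_y)/(2D), Gamma^x_xy = (G E_y - F G_x)/(2D), Gamma^x_yy = (2G F_y - G G_x - F G_y)/(2D), Gamma^y_xx = (2E F_x - E E_y - F E_x)/(2D), Gamma^y_xy = (E G_x - F E_y)/(2D), Gamma^y_yy = (E G_y - 2F F_y + F G_x)/(2D); substitute and cancel common factors


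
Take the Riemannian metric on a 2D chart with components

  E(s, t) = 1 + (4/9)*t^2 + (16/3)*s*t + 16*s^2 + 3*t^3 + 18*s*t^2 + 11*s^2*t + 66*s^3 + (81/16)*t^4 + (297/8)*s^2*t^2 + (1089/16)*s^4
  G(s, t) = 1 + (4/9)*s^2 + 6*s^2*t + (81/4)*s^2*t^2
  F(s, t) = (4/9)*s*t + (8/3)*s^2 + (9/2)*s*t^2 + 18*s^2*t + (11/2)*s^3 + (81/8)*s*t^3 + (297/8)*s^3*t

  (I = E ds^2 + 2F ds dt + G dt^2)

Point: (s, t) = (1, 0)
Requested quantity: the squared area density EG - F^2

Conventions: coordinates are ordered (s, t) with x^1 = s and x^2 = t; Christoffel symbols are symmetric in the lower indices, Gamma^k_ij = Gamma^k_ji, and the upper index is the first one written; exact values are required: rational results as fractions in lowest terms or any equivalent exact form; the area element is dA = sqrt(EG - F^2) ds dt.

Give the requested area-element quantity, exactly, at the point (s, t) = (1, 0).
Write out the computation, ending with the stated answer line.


E = 2417/16, F = 49/6, G = 13/9; EG - F^2 = 21817/144

Answer: EG - F^2 = 21817/144


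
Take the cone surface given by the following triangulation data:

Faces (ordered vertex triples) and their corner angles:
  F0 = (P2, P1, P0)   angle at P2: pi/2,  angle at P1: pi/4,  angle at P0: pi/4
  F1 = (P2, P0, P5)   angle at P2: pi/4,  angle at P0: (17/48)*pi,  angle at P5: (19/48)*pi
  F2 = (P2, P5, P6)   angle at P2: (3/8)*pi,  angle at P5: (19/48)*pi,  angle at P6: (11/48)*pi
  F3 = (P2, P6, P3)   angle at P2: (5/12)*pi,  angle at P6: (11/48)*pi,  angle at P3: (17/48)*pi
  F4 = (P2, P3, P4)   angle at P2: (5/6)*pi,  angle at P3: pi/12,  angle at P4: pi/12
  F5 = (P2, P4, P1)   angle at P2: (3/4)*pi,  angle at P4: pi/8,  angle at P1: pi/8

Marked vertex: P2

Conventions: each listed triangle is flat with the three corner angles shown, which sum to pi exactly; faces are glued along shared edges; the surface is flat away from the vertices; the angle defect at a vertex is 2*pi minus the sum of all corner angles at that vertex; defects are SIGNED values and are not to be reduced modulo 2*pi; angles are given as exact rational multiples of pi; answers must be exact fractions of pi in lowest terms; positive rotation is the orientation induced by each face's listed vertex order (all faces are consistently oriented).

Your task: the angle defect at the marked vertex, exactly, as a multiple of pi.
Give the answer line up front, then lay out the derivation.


Answer: defect(P2) = (-9/8)*pi

Sum of corner angles at P2: (25/8)*pi
defect = 2*pi - (25/8)*pi


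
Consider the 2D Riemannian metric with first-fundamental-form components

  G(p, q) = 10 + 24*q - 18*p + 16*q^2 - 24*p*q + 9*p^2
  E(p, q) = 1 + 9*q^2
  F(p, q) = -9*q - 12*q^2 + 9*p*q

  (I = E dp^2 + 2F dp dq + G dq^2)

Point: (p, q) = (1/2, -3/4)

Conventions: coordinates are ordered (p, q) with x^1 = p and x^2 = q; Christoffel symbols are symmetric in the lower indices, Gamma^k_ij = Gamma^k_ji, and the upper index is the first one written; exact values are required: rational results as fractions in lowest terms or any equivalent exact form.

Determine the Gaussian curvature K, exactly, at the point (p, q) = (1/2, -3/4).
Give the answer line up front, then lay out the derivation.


Answer: K = -2304/17689

E = 97/16, F = -27/8, G = 13/4, EG - F^2 = 133/16 at the point
E_p = 0, E_q = -27/2, F_p = -27/4, F_q = 27/2, G_p = 9, G_q = -12
E_qq = 18, F_pq = 9, G_pp = 18
Compute both Brioschi determinants and normalise by (EG - F^2)^2.
M1 = [[-E_qq/2 + F_pq - G_pp/2, E_p/2, F_p - E_q/2], [F_q - G_p/2, E, F], [G_q/2, F, G]] = [[-9, 0, 0], [9, 97/16, -27/8], [-6, -27/8, 13/4]]; det M1 = -1197/16
M2 = [[0, E_q/2, G_p/2], [E_q/2, E, F], [G_p/2, F, G]] = [[0, -27/4, 9/2], [-27/4, 97/16, -27/8], [9/2, -27/8, 13/4]]; det M2 = -1053/16
det M1 - det M2 = -9; K = -9 / (133/16)^2 = -2304/17689


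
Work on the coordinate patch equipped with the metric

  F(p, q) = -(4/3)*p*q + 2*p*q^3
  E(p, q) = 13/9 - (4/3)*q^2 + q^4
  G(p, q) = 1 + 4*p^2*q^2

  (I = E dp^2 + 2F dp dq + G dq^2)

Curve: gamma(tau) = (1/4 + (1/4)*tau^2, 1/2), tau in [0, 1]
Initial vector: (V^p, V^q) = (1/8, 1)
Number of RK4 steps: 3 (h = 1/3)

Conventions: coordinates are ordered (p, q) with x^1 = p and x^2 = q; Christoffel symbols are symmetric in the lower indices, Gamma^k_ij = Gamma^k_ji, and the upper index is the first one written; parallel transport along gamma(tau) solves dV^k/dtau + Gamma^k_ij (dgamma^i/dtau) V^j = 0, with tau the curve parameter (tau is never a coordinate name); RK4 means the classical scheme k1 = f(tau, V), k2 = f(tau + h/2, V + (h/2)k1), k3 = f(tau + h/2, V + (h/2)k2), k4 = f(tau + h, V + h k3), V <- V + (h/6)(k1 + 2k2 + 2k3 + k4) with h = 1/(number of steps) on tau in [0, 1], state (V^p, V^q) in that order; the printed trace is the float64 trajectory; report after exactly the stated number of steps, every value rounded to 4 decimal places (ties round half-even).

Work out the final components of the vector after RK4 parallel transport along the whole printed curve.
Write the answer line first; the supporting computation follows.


Answer: V^p = 0.2017, V^q = 0.9318

gamma'(tau) = ((1/2)*tau, 0); f(tau, V)^k = -Gamma^k_ij(gamma(tau)) gamma'^i(tau) V^j; h = 1/3; intermediate values shown to 6 dp
curve data and Christoffel symbols at the stage parameters:
  tau = 0.000000: gamma = (0.250000, 0.500000), gamma' = (0.000000, 0.000000); Gamma_ppp = 0.000000, Gamma_ppq = -0.337079, Gamma_pqq = -0.168539, Gamma_qpp = 0.000000, Gamma_qpq = 0.202247, Gamma_qqq = 0.101124
  tau = 0.166667: gamma = (0.256944, 0.500000), gamma' = (0.083333, 0.000000); Gamma_ppp = 0.000000, Gamma_ppq = -0.336121, Gamma_pqq = -0.172729, Gamma_qpp = 0.000000, Gamma_qpq = 0.207275, Gamma_qqq = 0.106516
  tau = 0.333333: gamma = (0.277778, 0.500000), gamma' = (0.166667, 0.000000); Gamma_ppp = 0.000000, Gamma_ppq = -0.333128, Gamma_pqq = -0.185071, Gamma_qpp = 0.000000, Gamma_qpq = 0.222085, Gamma_qqq = 0.123381
  tau = 0.500000: gamma = (0.312500, 0.500000), gamma' = (0.250000, 0.000000); Gamma_ppp = 0.000000, Gamma_ppq = -0.327757, Gamma_pqq = -0.204848, Gamma_qpp = 0.000000, Gamma_qpq = 0.245818, Gamma_qqq = 0.153636
  tau = 0.666667: gamma = (0.361111, 0.500000), gamma' = (0.333333, 0.000000); Gamma_ppp = 0.000000, Gamma_ppq = -0.319527, Gamma_pqq = -0.230769, Gamma_qpp = 0.000000, Gamma_qpq = 0.276923, Gamma_qqq = 0.200000
  tau = 0.833333: gamma = (0.423611, 0.500000), gamma' = (0.416667, 0.000000); Gamma_ppp = 0.000000, Gamma_ppq = -0.307945, Gamma_pqq = -0.260897, Gamma_qpp = 0.000000, Gamma_qpq = 0.313077, Gamma_qqq = 0.265246
  tau = 1.000000: gamma = (0.500000, 0.500000), gamma' = (0.500000, 0.000000); Gamma_ppp = 0.000000, Gamma_ppq = -0.292683, Gamma_pqq = -0.292683, Gamma_qpp = 0.000000, Gamma_qpq = 0.351220, Gamma_qqq = 0.351220
step 0: V^p = 0.1250, V^q = 1.0000
step 1: k1 = (0.000000, 0.000000), k2 = (0.028010, -0.017273), k3 = (0.027929, -0.017223), k4 = (0.055203, -0.036802); V <- V + (h/6)(k1 + 2k2 + 2k3 + k4): V^p = 0.1343, V^q = 0.9941
step 2: k1 = (0.055195, -0.036797), k2 = (0.080955, -0.060716), k3 = (0.080628, -0.060471), k4 = (0.103736, -0.089905); V <- V + (h/6)(k1 + 2k2 + 2k3 + k4): V^p = 0.1611, V^q = 0.9736
step 3: k1 = (0.103699, -0.089872), k2 = (0.123003, -0.125053), k3 = (0.122251, -0.124288), k4 = (0.136418, -0.163701); V <- V + (h/6)(k1 + 2k2 + 2k3 + k4): V^p = 0.2017, V^q = 0.9318


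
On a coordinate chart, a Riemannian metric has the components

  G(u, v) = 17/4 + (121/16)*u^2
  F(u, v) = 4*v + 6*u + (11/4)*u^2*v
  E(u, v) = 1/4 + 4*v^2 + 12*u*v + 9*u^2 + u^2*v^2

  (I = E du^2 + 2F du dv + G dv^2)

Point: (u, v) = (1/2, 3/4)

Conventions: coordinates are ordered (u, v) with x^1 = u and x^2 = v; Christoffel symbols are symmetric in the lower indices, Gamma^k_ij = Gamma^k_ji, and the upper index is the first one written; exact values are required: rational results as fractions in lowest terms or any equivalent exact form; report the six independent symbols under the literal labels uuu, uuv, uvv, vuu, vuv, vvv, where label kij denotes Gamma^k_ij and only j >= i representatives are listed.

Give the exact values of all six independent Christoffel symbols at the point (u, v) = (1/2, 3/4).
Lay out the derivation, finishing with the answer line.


E = 601/64, F = 417/64, G = 393/64 at the point
E_u = 297/16, E_v = 99/8, F_u = 129/16, F_v = 75/16, G_u = 121/16, G_v = 0
EG - F^2 = 1947/128;  g^inv = (128/1947) * [[393/64, -417/64], [-417/64, 601/64]]
first-kind symbols [ij,l] = (1/2)(d_i g_jl + d_j g_il - d_l g_ij): [uu,u] = E_u/2 = 297/32, [uu,v] = F_u - E_v/2 = 15/8, [uv,u] = E_v/2 = 99/16, [uv,v] = G_u/2 = 121/32, [vv,u] = F_v - G_u/2 = 29/32, [vv,v] = G_v/2 = 0
Gamma^u_ij = (G*[ij,u] - F*[ij,v])/(EG - F^2), Gamma^v_ij = (E*[ij,v] - F*[ij,u])/(EG - F^2)

Answer: Gamma_uuu = 30567/10384, Gamma_uuv = 829/944, Gamma_uvv = 3799/10384, Gamma_vuu = -29263/10384, Gamma_vuv = -895/2832, Gamma_vvv = -4031/10384


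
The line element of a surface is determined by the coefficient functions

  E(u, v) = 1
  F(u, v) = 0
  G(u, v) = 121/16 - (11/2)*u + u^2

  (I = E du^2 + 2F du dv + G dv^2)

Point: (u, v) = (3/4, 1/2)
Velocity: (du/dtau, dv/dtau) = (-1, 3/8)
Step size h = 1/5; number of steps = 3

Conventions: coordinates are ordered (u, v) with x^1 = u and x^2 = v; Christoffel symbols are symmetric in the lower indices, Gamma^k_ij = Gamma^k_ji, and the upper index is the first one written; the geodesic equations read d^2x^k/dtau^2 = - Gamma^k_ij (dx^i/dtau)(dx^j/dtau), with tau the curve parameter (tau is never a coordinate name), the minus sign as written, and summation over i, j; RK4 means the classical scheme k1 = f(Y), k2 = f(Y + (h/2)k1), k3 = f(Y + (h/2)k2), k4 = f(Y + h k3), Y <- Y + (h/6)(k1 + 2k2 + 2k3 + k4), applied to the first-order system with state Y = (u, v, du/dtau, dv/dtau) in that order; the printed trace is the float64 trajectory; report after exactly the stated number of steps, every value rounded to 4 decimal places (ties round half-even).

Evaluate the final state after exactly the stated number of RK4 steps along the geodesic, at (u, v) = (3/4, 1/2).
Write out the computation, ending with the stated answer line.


f(Y) = (du/dtau, dv/dtau, -Gamma^u_ij Y'^i Y'^j, -Gamma^v_ij Y'^i Y'^j) with the Gammas evaluated at the stage position; h = 0.200000; intermediate values shown to 6 dp
step 0: u = 0.7500, v = 0.5000, du/dtau = -1.0000, dv/dtau = 0.3750
step 1:
  k1: at (u, v) = (0.750000, 0.500000), (du/dtau, dv/dtau) = (-1.000000, 0.375000); Gamma_uuu = 0.000000, Gamma_uuv = 0.000000, Gamma_uvv = 2.000000, Gamma_vuu = 0.000000, Gamma_vuv = -0.500000, Gamma_vvv = 0.000000; k1 = (-1.000000, 0.375000, -0.281250, -0.375000)
  k2: at (u, v) = (0.650000, 0.537500), (du/dtau, dv/dtau) = (-1.028125, 0.337500); Gamma_uuu = 0.000000, Gamma_uuv = 0.000000, Gamma_uvv = 2.100000, Gamma_vuu = 0.000000, Gamma_vuv = -0.476190, Gamma_vvv = 0.000000; k2 = (-1.028125, 0.337500, -0.239203, -0.330469)
  k3: at (u, v) = (0.647188, 0.533750), (du/dtau, dv/dtau) = (-1.023920, 0.341953); Gamma_uuu = 0.000000, Gamma_uuv = 0.000000, Gamma_uvv = 2.102812, Gamma_vuu = 0.000000, Gamma_vuv = -0.475554, Gamma_vvv = 0.000000; k3 = (-1.023920, 0.341953, -0.245886, -0.333014)
  k4: at (u, v) = (0.545216, 0.568391), (du/dtau, dv/dtau) = (-1.049177, 0.308397); Gamma_uuu = 0.000000, Gamma_uuv = 0.000000, Gamma_uvv = 2.204784, Gamma_vuu = 0.000000, Gamma_vuv = -0.453559, Gamma_vvv = 0.000000; k4 = (-1.049177, 0.308397, -0.209695, -0.293510)
  Y <- Y + (h/6)(k1 + 2k2 + 2k3 + k4): u = 0.5449, v = 0.5681, du/dtau = -1.0487, dv/dtau = 0.3085
step 2:
  k1: at (u, v) = (0.544891, 0.568077), (du/dtau, dv/dtau) = (-1.048704, 0.308484); Gamma_uuu = 0.000000, Gamma_uuv = 0.000000, Gamma_uvv = 2.205109, Gamma_vuu = 0.000000, Gamma_vuv = -0.453492, Gamma_vvv = 0.000000; k1 = (-1.048704, 0.308484, -0.209844, -0.293417)
  k2: at (u, v) = (0.440021, 0.598925), (du/dtau, dv/dtau) = (-1.069688, 0.279142); Gamma_uuu = 0.000000, Gamma_uuv = 0.000000, Gamma_uvv = 2.309979, Gamma_vuu = 0.000000, Gamma_vuv = -0.432904, Gamma_vvv = 0.000000; k2 = (-1.069688, 0.279142, -0.179995, -0.258526)
  k3: at (u, v) = (0.437922, 0.595991), (du/dtau, dv/dtau) = (-1.066704, 0.282632); Gamma_uuu = 0.000000, Gamma_uuv = 0.000000, Gamma_uvv = 2.312078, Gamma_vuu = 0.000000, Gamma_vuv = -0.432511, Gamma_vvv = 0.000000; k3 = (-1.066704, 0.282632, -0.184690, -0.260791)
  k4: at (u, v) = (0.331550, 0.624603), (du/dtau, dv/dtau) = (-1.085642, 0.256326); Gamma_uuu = 0.000000, Gamma_uuv = 0.000000, Gamma_uvv = 2.418450, Gamma_vuu = 0.000000, Gamma_vuv = -0.413488, Gamma_vvv = 0.000000; k4 = (-1.085642, 0.256326, -0.158899, -0.230130)
  Y <- Y + (h/6)(k1 + 2k2 + 2k3 + k4): u = 0.3313, v = 0.6244, du/dtau = -1.0853, dv/dtau = 0.2564
step 3:
  k1: at (u, v) = (0.331320, 0.624355), (du/dtau, dv/dtau) = (-1.085308, 0.256411); Gamma_uuu = 0.000000, Gamma_uuv = 0.000000, Gamma_uvv = 2.418680, Gamma_vuu = 0.000000, Gamma_vuv = -0.413449, Gamma_vvv = 0.000000; k1 = (-1.085308, 0.256411, -0.159021, -0.230113)
  k2: at (u, v) = (0.222789, 0.649997), (du/dtau, dv/dtau) = (-1.101210, 0.233400); Gamma_uuu = 0.000000, Gamma_uuv = 0.000000, Gamma_uvv = 2.527211, Gamma_vuu = 0.000000, Gamma_vuv = -0.395693, Gamma_vvv = 0.000000; k2 = (-1.101210, 0.233400, -0.137671, -0.203404)
  k3: at (u, v) = (0.221199, 0.647695), (du/dtau, dv/dtau) = (-1.099075, 0.236071); Gamma_uuu = 0.000000, Gamma_uuv = 0.000000, Gamma_uvv = 2.528801, Gamma_vuu = 0.000000, Gamma_vuv = -0.395444, Gamma_vvv = 0.000000; k3 = (-1.099075, 0.236071, -0.140929, -0.205204)
  k4: at (u, v) = (0.111505, 0.671570), (du/dtau, dv/dtau) = (-1.113494, 0.215371); Gamma_uuu = 0.000000, Gamma_uuv = 0.000000, Gamma_uvv = 2.638495, Gamma_vuu = 0.000000, Gamma_vuv = -0.379004, Gamma_vvv = 0.000000; k4 = (-1.113494, 0.215371, -0.122385, -0.181781)
  Y <- Y + (h/6)(k1 + 2k2 + 2k3 + k4): u = 0.1113, v = 0.6714, du/dtau = -1.1133, dv/dtau = 0.2154

Answer: u = 0.1113, v = 0.6714, du/dtau = -1.1133, dv/dtau = 0.2154


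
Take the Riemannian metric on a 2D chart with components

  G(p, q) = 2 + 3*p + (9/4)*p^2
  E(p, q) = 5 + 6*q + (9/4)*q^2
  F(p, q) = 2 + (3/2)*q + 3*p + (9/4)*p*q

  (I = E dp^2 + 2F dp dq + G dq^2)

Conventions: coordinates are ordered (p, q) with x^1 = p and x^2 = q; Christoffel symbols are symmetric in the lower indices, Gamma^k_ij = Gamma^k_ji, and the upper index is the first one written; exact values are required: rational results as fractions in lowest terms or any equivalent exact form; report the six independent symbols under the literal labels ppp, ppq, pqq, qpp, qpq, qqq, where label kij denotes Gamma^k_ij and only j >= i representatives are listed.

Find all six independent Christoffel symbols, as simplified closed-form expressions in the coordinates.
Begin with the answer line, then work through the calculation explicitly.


Answer: Gamma_ppp = 0, Gamma_ppq = (3*q + 4)/(3*p^2 + 4*p + 3*q^2 + 8*q + 8), Gamma_pqq = 0, Gamma_qpp = 0, Gamma_qpq = (3*p + 2)/(3*p^2 + 4*p + 3*q^2 + 8*q + 8), Gamma_qqq = 0

E = 5 + 6*q + (9/4)*q^2; F = 2 + (3/2)*q + 3*p + (9/4)*p*q; G = 2 + 3*p + (9/4)*p^2
Gamma^k_ij = (1/2) g^{kl} (d_i g_jl + d_j g_il - d_l g_ij), with g^inv = (1/(EG-F^2)) [[G, -F], [-F, E]]
first partials: E_p = 0, E_q = 6 + (9/2)*q, F_p = 3 + (9/4)*q, F_q = 3/2 + (9/4)*p, G_p = 3 + (9/2)*p, G_q = 0
D = EG - F^2 = 6 + 6*q + 3*p + (9/4)*q^2 + (9/4)*p^2
expanded: Gamma^p_pp = (G E_p - 2F F_p + F E_q)/(2D), Gamma^p_pq = (G E_q - F G_p)/(2D), Gamma^p_qq = (2G F_q - G G_p - F G_q)/(2D), Gamma^q_pp = (2E F_p - E E_q - F E_p)/(2D), Gamma^q_pq = (E G_p - F E_q)/(2D), Gamma^q_qq = (E G_q - 2F F_q + F G_p)/(2D); substitute and cancel common factors


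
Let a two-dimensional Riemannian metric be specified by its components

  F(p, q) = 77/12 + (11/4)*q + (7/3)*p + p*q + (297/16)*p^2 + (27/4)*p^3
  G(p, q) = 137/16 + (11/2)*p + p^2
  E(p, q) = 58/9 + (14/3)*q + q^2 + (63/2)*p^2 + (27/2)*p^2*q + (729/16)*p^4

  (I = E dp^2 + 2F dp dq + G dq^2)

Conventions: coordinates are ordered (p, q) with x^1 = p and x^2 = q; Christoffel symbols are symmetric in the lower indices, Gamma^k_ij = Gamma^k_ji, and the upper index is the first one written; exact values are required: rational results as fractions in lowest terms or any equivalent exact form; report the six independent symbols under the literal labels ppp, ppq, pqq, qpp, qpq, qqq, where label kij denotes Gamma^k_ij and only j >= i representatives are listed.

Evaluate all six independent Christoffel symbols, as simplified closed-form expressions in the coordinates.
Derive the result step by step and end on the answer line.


E = 58/9 + (14/3)*q + q^2 + (63/2)*p^2 + (27/2)*p^2*q + (729/16)*p^4; F = 77/12 + (11/4)*q + (7/3)*p + p*q + (297/16)*p^2 + (27/4)*p^3; G = 137/16 + (11/2)*p + p^2
Gamma^k_ij = (1/2) g^{kl} (d_i g_jl + d_j g_il - d_l g_ij), with g^inv = (1/(EG-F^2)) [[G, -F], [-F, E]]
first partials: E_p = 63*p + 27*p*q + (729/4)*p^3, E_q = 14/3 + 2*q + (27/2)*p^2, F_p = 7/3 + q + (297/8)*p + (81/4)*p^2, F_q = 11/4 + p, G_p = 11/2 + 2*p, G_q = 0
D = EG - F^2 = 2017/144 + (14/3)*q + (11/2)*p + q^2 + (65/2)*p^2 + (27/2)*p^2*q + (729/16)*p^4
expanded: Gamma^p_pp = (G E_p - 2F F_p + F E_q)/(2D), Gamma^p_pq = (G E_q - F G_p)/(2D), Gamma^p_qq = (2G F_q - G G_p - F G_q)/(2D), Gamma^q_pp = (2E F_p - E E_q - F E_p)/(2D), Gamma^q_pq = (E G_p - F E_q)/(2D), Gamma^q_qq = (E G_q - 2F F_q + F G_p)/(2D); substitute and cancel common factors

Answer: Gamma_ppp = (13122*p^3 + 1944*p*q + 4536*p)/(6561*p^4 + 1944*p^2*q + 4680*p^2 + 792*p + 144*q^2 + 672*q + 2017), Gamma_ppq = (972*p^2 + 144*q + 336)/(6561*p^4 + 1944*p^2*q + 4680*p^2 + 792*p + 144*q^2 + 672*q + 2017), Gamma_pqq = 0, Gamma_qpp = (1944*p^2 + 5346*p)/(6561*p^4 + 1944*p^2*q + 4680*p^2 + 792*p + 144*q^2 + 672*q + 2017), Gamma_qpq = (144*p + 396)/(6561*p^4 + 1944*p^2*q + 4680*p^2 + 792*p + 144*q^2 + 672*q + 2017), Gamma_qqq = 0


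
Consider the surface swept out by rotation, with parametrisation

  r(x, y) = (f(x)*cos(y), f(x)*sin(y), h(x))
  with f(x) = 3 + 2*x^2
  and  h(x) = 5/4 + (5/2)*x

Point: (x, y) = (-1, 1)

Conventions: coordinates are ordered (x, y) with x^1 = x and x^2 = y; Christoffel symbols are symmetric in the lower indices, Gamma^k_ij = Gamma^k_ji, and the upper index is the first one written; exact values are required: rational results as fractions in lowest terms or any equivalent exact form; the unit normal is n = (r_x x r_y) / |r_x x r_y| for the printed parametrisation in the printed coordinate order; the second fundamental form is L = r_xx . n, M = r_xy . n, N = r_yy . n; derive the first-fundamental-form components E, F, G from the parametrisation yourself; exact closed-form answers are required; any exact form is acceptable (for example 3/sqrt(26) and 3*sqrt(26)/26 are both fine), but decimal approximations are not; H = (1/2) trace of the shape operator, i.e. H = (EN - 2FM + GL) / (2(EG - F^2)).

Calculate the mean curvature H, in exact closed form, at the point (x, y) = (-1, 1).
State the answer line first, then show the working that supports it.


Answer: H = 9*sqrt(89)/15842

f = 5, f' = -4, f'' = 4, h' = 5/2, h'' = 0
E = 89/4, F = 0, G = 25; answer radicand W^2 = 89/4
unnormalised second-form numerators: l = -10, m = 0, n = 25/2; L = l/sqrt(89/4), and similarly M = m/sqrt(W^2), N = n/sqrt(W^2)
H = (E*n - 2*F*m + G*l) / (2*(EG - F^2)*sqrt(W^2)); E*n - 2*F*m + G*l = 225/8, EG - F^2 = 2225/4, so H = (9/356)/sqrt(89/4)


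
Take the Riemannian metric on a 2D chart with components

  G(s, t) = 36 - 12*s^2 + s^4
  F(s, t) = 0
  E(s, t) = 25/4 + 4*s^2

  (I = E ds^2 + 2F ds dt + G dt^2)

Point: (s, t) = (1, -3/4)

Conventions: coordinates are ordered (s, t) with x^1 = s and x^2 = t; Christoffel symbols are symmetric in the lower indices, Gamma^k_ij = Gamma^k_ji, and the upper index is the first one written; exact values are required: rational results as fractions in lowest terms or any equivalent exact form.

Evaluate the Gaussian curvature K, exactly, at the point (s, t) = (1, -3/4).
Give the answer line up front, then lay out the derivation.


Answer: K = 40/1681

E = 41/4, F = 0, G = 25, EG - F^2 = 1025/4 at the point
E_s = 8, E_t = 0, F_s = 0, F_t = 0, G_s = -20, G_t = 0
E_tt = 0, F_st = 0, G_ss = -12
Apply the Brioschi formula K = (det M1 - det M2)/(EG - F^2)^2 over the derivative matrices of E, F, G.
M1 = [[-E_tt/2 + F_st - G_ss/2, E_s/2, F_s - E_t/2], [F_t - G_s/2, E, F], [G_t/2, F, G]] = [[6, 4, 0], [10, 41/4, 0], [0, 0, 25]]; det M1 = 1075/2
M2 = [[0, E_t/2, G_s/2], [E_t/2, E, F], [G_s/2, F, G]] = [[0, 0, -10], [0, 41/4, 0], [-10, 0, 25]]; det M2 = -1025
det M1 - det M2 = 3125/2; K = 3125/2 / (1025/4)^2 = 40/1681
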